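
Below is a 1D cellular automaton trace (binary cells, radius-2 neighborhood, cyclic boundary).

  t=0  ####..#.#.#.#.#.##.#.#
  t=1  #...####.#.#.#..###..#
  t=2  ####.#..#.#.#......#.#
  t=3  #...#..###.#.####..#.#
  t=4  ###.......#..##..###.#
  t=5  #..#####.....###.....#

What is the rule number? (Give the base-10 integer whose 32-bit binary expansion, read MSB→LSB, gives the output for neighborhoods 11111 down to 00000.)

130528617

  [31] ##### => .  t=0,i=1
  [30] ####. => .  t=0,i=2
  [29] ###.# => .  t=1,i=7
  [28] ###.. => .  t=0,i=3
  [27] ##.## => .  t=4,i=20
  [26] ##.#. => #  t=0,i=18
  [25] ##..# => #  t=0,i=4
  [24] ##... => #  t=1,i=1
  [23] #.### => #  t=0,i=21
  [22] #.##. => #  t=0,i=16
  [21] #.#.# => .  t=0,i=8
  [20] #.#.. => .  t=1,i=13
  [19] #..## => .  t=1,i=15
  [18] #..#. => #  t=0,i=5
  [17] #...# => #  t=1,i=2
  [16] #.... => #  t=2,i=14
  [15] .#### => #  t=0,i=0
  [14] .###. => .  t=1,i=17
  [13] .##.# => #  t=0,i=17
  [12] .##.. => #  t=1,i=0
  [11] .#.## => .  t=0,i=15
  [10] .#.#. => #  t=0,i=7
  [9] .#..# => .  t=1,i=14
  [8] .#... => #  t=2,i=13
  [7] ..### => .  t=1,i=4
  [6] ..##. => #  t=1,i=21
  [5] ..#.# => #  t=0,i=6
  [4] ..#.. => .  t=3,i=4
  [3] ...## => #  t=1,i=3
  [2] ...#. => .  t=2,i=18
  [1] ....# => .  t=2,i=17
  [0] ..... => #  t=2,i=15
  bits 00000111110001111011010101101001 = 130528617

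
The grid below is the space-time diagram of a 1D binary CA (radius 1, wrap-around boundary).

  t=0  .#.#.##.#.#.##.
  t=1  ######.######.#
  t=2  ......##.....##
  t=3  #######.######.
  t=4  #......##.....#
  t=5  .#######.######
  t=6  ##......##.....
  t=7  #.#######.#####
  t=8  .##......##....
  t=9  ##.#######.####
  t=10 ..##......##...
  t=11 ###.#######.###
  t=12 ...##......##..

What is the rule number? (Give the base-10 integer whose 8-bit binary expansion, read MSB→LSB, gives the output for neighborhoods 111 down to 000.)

63

  [7] ### => .  t=1,i=0
  [6] ##. => .  t=0,i=6
  [5] #.# => #  t=0,i=2
  [4] #.. => #  t=0,i=14
  [3] .## => #  t=0,i=5
  [2] .#. => #  t=0,i=1
  [1] ..# => #  t=0,i=0
  [0] ... => #  t=2,i=1
  bits 00111111 = 63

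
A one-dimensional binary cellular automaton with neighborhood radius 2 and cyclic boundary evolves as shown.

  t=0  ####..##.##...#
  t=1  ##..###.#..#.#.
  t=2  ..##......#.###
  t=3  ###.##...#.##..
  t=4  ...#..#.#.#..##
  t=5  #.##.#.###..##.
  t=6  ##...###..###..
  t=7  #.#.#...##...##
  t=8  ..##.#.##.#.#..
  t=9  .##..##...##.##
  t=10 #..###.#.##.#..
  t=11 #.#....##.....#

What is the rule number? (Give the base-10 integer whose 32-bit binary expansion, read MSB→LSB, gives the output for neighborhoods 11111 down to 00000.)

2343406940

  nb #####: next=#  (t=0,i=1, bit31=1)
  nb ####.: next=.  (t=0,i=2, bit30=0)
  nb ###.#: next=.  (t=1,i=6, bit29=0)
  nb ###..: next=.  (t=0,i=3, bit28=0)
  nb ##.##: next=#  (t=0,i=8, bit27=1)
  nb ##.#.: next=.  (t=1,i=7, bit26=0)
  nb ##..#: next=#  (t=0,i=4, bit25=1)
  nb ##...: next=#  (t=0,i=11, bit24=1)
  nb #.###: next=#  (t=2,i=12, bit23=1)
  nb #.##.: next=.  (t=0,i=9, bit22=0)
  nb #.#.#: next=#  (t=1,i=13, bit21=1)
  nb #.#..: next=.  (t=1,i=8, bit20=0)
  nb #..##: next=#  (t=0,i=5, bit19=1)
  nb #..#.: next=#  (t=1,i=10, bit18=1)
  nb #...#: next=.  (t=0,i=12, bit17=0)
  nb #....: next=#  (t=2,i=5, bit16=1)
  nb .####: next=#  (t=0,i=0, bit15=1)
  nb .###.: next=.  (t=1,i=5, bit14=0)
  nb .##.#: next=.  (t=0,i=7, bit13=0)
  nb .##..: next=.  (t=0,i=10, bit12=0)
  nb .#.##: next=#  (t=1,i=14, bit11=1)
  nb .#.#.: next=#  (t=1,i=12, bit10=1)
  nb .#..#: next=.  (t=1,i=9, bit9=0)
  nb .#...: next=#  (t=7,i=5, bit8=1)
  nb ..###: next=.  (t=0,i=14, bit7=0)
  nb ..##.: next=#  (t=0,i=6, bit6=1)
  nb ..#.#: next=.  (t=1,i=11, bit5=0)
  nb ..#..: next=#  (t=4,i=3, bit4=1)
  nb ...##: next=#  (t=0,i=13, bit3=1)
  nb ...#.: next=#  (t=2,i=9, bit2=1)
  nb ....#: next=.  (t=2,i=8, bit1=0)
  nb .....: next=.  (t=2,i=6, bit0=0)
  bits 10001011101011011000110101011100 = 2343406940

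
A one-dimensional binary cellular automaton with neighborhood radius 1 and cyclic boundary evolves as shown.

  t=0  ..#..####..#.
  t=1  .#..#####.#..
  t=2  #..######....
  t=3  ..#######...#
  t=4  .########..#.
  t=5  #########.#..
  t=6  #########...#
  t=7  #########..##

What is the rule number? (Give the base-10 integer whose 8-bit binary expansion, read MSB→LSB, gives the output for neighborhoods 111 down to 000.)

  ### -> #   bit 7 = 1  t=0,i=6
  ##. -> #   bit 6 = 1  t=0,i=8
  #.# -> .   bit 5 = 0  t=1,i=9
  #.. -> .   bit 4 = 0  t=0,i=3
  .## -> #   bit 3 = 1  t=0,i=5
  .#. -> .   bit 2 = 0  t=0,i=2
  ..# -> #   bit 1 = 1  t=0,i=1
  ... -> .   bit 0 = 0  t=0,i=0
  bits 11001010 = 202

202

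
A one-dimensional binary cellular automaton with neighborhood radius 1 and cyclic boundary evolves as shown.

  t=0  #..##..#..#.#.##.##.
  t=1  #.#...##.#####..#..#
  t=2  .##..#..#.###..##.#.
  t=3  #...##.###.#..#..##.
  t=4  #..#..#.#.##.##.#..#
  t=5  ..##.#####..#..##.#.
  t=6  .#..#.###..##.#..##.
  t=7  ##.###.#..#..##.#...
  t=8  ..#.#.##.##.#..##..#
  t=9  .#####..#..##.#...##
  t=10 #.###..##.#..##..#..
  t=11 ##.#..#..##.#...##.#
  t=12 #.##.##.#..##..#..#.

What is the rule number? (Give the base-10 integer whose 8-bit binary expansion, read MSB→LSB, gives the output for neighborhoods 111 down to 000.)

166

  nb ###: next=#  (t=1,i=10, bit7=1)
  nb ##.: next=.  (t=0,i=4, bit6=0)
  nb #.#: next=#  (t=0,i=11, bit5=1)
  nb #..: next=.  (t=0,i=1, bit4=0)
  nb .##: next=.  (t=0,i=3, bit3=0)
  nb .#.: next=#  (t=0,i=0, bit2=1)
  nb ..#: next=#  (t=0,i=2, bit1=1)
  nb ...: next=.  (t=1,i=4, bit0=0)
  bits 10100110 = 166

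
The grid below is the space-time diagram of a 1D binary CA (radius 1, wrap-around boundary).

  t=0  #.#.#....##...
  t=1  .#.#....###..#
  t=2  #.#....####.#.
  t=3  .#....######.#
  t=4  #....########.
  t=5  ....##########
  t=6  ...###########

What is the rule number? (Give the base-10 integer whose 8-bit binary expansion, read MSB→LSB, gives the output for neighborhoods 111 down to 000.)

  ### -> #   bit 7 = 1  t=1,i=9
  ##. -> #   bit 6 = 1  t=0,i=10
  #.# -> #   bit 5 = 1  t=0,i=1
  #.. -> .   bit 4 = 0  t=0,i=5
  .## -> #   bit 3 = 1  t=0,i=9
  .#. -> .   bit 2 = 0  t=0,i=0
  ..# -> #   bit 1 = 1  t=0,i=8
  ... -> .   bit 0 = 0  t=0,i=6
  bits 11101010 = 234

234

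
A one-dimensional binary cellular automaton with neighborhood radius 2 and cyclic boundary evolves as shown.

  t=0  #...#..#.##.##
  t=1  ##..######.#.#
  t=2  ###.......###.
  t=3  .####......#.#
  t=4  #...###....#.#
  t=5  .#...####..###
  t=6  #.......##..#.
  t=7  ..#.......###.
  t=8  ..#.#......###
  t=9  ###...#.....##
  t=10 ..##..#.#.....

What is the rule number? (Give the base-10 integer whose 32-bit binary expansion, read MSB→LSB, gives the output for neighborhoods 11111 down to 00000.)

  ##### -> .   bit 31 = 0  t=1,i=6
  ####. -> .   bit 30 = 0  t=1,i=8
  ###.# -> .   bit 29 = 0  t=1,i=9
  ###.. -> #   bit 28 = 1  t=0,i=0
  ##.## -> #   bit 27 = 1  t=0,i=11
  ##.#. -> #   bit 26 = 1  t=1,i=10
  ##..# -> #   bit 25 = 1  t=1,i=2
  ##... -> #   bit 24 = 1  t=0,i=1
  #.### -> .   bit 23 = 0  t=0,i=12
  #.##. -> #   bit 22 = 1  t=0,i=9
  #.#.# -> #   bit 21 = 1  t=1,i=11
  #.#.. -> .   bit 20 = 0  t=5,i=1
  #..## -> .   bit 19 = 0  t=1,i=3
  #..#. -> #   bit 18 = 1  t=0,i=6
  #...# -> .   bit 17 = 0  t=0,i=2
  #.... -> #   bit 16 = 1  t=2,i=4
  .#### -> .   bit 15 = 0  t=1,i=5
  .###. -> #   bit 14 = 1  t=0,i=13
  .##.# -> .   bit 13 = 0  t=0,i=10
  .##.. -> .   bit 12 = 0  t=4,i=0
  .#.## -> #   bit 11 = 1  t=0,i=8
  .#.#. -> .   bit 10 = 0  t=3,i=12
  .#..# -> #   bit 9 = 1  t=0,i=5
  .#... -> .   bit 8 = 0  t=5,i=2
  ..### -> .   bit 7 = 0  t=1,i=4
  ..##. -> .   bit 6 = 0  t=6,i=8
  ..#.# -> #   bit 5 = 1  t=0,i=7
  ..#.. -> #   bit 4 = 1  t=0,i=4
  ...## -> .   bit 3 = 0  t=2,i=9
  ...#. -> .   bit 2 = 0  t=0,i=3
  ....# -> .   bit 1 = 0  t=2,i=8
  ..... -> .   bit 0 = 0  t=2,i=5
  bits 00011111011001010100101000110000 = 526731824

526731824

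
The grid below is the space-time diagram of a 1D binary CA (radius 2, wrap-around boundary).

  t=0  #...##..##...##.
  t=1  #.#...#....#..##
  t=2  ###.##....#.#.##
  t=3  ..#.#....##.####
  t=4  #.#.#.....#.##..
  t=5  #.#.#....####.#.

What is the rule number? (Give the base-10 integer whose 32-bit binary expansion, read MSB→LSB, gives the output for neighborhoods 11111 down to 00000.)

  ##### -> .   bit 31 = 0  t=2,i=0
  ####. -> .   bit 30 = 0  t=2,i=1
  ###.# -> #   bit 29 = 1  t=1,i=0
  ###.. -> .   bit 28 = 0  t=3,i=15
  ##.## -> .   bit 27 = 0  t=2,i=3
  ##.#. -> #   bit 26 = 1  t=0,i=15
  ##..# -> #   bit 25 = 1  t=0,i=6
  ##... -> .   bit 24 = 0  t=0,i=10
  #.### -> #   bit 23 = 1  t=2,i=14
  #.##. -> #   bit 22 = 1  t=2,i=4
  #.#.# -> #   bit 21 = 1  t=2,i=12
  #.#.. -> #   bit 20 = 1  t=0,i=0
  #..## -> .   bit 19 = 0  t=0,i=7
  #..#. -> .   bit 18 = 0  t=3,i=1
  #...# -> #   bit 17 = 1  t=0,i=2
  #.... -> .   bit 16 = 0  t=1,i=8
  .#### -> #   bit 15 = 1  t=2,i=15
  .###. -> #   bit 14 = 1  t=1,i=15
  .##.# -> #   bit 13 = 1  t=0,i=14
  .##.. -> .   bit 12 = 0  t=0,i=5
  .#.## -> #   bit 11 = 1  t=2,i=13
  .#.#. -> .   bit 10 = 0  t=2,i=11
  .#..# -> #   bit 9 = 1  t=1,i=12
  .#... -> .   bit 8 = 0  t=0,i=1
  ..### -> #   bit 7 = 1  t=1,i=14
  ..##. -> .   bit 6 = 0  t=0,i=4
  ..#.# -> #   bit 5 = 1  t=2,i=10
  ..#.. -> .   bit 4 = 0  t=1,i=6
  ...## -> .   bit 3 = 0  t=0,i=3
  ...#. -> #   bit 2 = 1  t=1,i=5
  ....# -> .   bit 1 = 0  t=1,i=9
  ..... -> .   bit 0 = 0  t=4,i=7
  bits 00100110111100101110101010100100 = 653453988

653453988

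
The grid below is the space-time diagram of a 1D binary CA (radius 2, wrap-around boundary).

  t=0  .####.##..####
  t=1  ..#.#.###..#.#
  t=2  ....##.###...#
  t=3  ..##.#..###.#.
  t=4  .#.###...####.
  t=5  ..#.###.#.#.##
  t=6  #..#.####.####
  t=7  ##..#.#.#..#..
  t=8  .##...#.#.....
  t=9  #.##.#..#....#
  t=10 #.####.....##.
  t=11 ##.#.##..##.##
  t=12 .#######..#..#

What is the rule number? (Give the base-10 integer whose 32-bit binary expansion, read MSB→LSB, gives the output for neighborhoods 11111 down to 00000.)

  [31] ##### => .  t=6,i=12
  [30] ####. => .  t=0,i=3
  [29] ###.# => #  t=0,i=4
  [28] ###.. => #  t=1,i=8
  [27] ##.## => .  t=0,i=0
  [26] ##.#. => #  t=3,i=4
  [25] ##..# => #  t=0,i=8
  [24] ##... => #  t=2,i=10
  [23] #.### => .  t=0,i=1
  [22] #.##. => #  t=0,i=6
  [21] #.#.# => #  t=1,i=4
  [20] #.#.. => #  t=1,i=13
  [19] #..## => .  t=0,i=9
  [18] #..#. => .  t=1,i=1
  [17] #...# => .  t=2,i=11
  [16] #.... => .  t=2,i=1
  [15] .#### => #  t=0,i=2
  [14] .###. => #  t=1,i=7
  [13] .##.# => #  t=2,i=5
  [12] .##.. => #  t=0,i=7
  [11] .#.## => #  t=1,i=5
  [10] .#.#. => .  t=1,i=3
  [9] .#..# => .  t=1,i=0
  [8] .#... => .  t=2,i=0
  [7] ..### => .  t=0,i=10
  [6] ..##. => .  t=2,i=4
  [5] ..#.# => .  t=1,i=2
  [4] ..#.. => .  t=2,i=13
  [3] ...## => #  t=2,i=3
  [2] ...#. => #  t=2,i=12
  [1] ....# => #  t=2,i=2
  [0] ..... => .  t=8,i=11
  bits 00110111011100001111100000001110 = 930150414

930150414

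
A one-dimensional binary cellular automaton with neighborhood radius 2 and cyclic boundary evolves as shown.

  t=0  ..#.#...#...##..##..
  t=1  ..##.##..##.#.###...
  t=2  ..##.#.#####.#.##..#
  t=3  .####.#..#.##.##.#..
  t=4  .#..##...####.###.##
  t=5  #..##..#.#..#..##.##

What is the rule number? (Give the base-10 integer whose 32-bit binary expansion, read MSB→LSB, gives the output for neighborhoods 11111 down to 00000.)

3058331105

  ##### -> #   bit 31 = 1  t=2,i=9
  ####. -> .   bit 30 = 0  t=2,i=10
  ###.# -> #   bit 29 = 1  t=2,i=11
  ###.. -> #   bit 28 = 1  t=1,i=16
  ##.## -> .   bit 27 = 0  t=1,i=4
  ##.#. -> #   bit 26 = 1  t=1,i=11
  ##..# -> #   bit 25 = 1  t=0,i=14
  ##... -> .   bit 24 = 0  t=0,i=18
  #.### -> .   bit 23 = 0  t=1,i=14
  #.##. -> #   bit 22 = 1  t=1,i=5
  #.#.# -> .   bit 21 = 0  t=1,i=12
  #.#.. -> .   bit 20 = 0  t=0,i=4
  #..## -> #   bit 19 = 1  t=0,i=15
  #..#. -> .   bit 18 = 0  t=2,i=18
  #...# -> #   bit 17 = 1  t=0,i=6
  #.... -> .   bit 16 = 0  t=0,i=19
  .#### -> .   bit 15 = 0  t=2,i=8
  .###. -> #   bit 14 = 1  t=1,i=15
  .##.# -> #   bit 13 = 1  t=1,i=3
  .##.. -> .   bit 12 = 0  t=0,i=13
  .#.## -> #   bit 11 = 1  t=1,i=13
  .#.#. -> #   bit 10 = 1  t=0,i=3
  .#..# -> .   bit 9 = 0  t=2,i=0
  .#... -> #   bit 8 = 1  t=0,i=5
  ..### -> #   bit 7 = 1  t=3,i=1
  ..##. -> #   bit 6 = 1  t=0,i=12
  ..#.# -> #   bit 5 = 1  t=0,i=2
  ..#.. -> .   bit 4 = 0  t=0,i=8
  ...## -> .   bit 3 = 0  t=0,i=11
  ...#. -> .   bit 2 = 0  t=0,i=1
  ....# -> .   bit 1 = 0  t=0,i=0
  ..... -> #   bit 0 = 1  t=1,i=19
  bits 10110110010010100110110111100001 = 3058331105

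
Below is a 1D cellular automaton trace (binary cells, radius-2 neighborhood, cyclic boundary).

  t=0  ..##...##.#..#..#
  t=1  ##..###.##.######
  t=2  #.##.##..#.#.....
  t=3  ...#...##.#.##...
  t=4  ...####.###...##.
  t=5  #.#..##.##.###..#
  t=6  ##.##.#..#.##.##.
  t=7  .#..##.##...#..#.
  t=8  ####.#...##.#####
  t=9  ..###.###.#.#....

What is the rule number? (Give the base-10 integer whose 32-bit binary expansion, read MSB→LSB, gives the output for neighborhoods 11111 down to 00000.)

  #####|.  b31=0 t=1,i=13
  ####.|#  b30=1 t=1,i=0
  ###.#|#  b29=1 t=1,i=6
  ###..|.  b28=0 t=1,i=1
  ##.##|.  b27=0 t=1,i=7
  ##.#.|#  b26=1 t=0,i=9
  ##..#|#  b25=1 t=1,i=2
  ##...|#  b24=1 t=0,i=4
  #.###|#  b23=1 t=1,i=11
  #.##.|.  b22=0 t=1,i=8
  #.#.#|#  b21=1 t=3,i=10
  #.#..|.  b20=0 t=0,i=10
  #..##|#  b19=1 t=0,i=1
  #..#.|#  b18=1 t=0,i=12
  #...#|#  b17=1 t=0,i=5
  #....|#  b16=1 t=2,i=13
  .####|.  b15=0 t=1,i=12
  .###.|#  b14=1 t=1,i=5
  .##.#|#  b13=1 t=0,i=8
  .##..|.  b12=0 t=0,i=3
  .#.##|.  b11=0 t=2,i=1
  .#.#.|#  b10=1 t=2,i=10
  .#..#|#  b9=1 t=0,i=0
  .#...|#  b8=1 t=2,i=12
  ..###|.  b7=0 t=1,i=4
  ..##.|.  b6=0 t=0,i=2
  ..#.#|.  b5=0 t=2,i=0
  ..#..|#  b4=1 t=0,i=13
  ...##|#  b3=1 t=0,i=6
  ...#.|.  b2=0 t=2,i=16
  ....#|.  b1=0 t=2,i=15
  .....|.  b0=0 t=2,i=14
  bits 01100111101011110110011100011000 = 1739548440

1739548440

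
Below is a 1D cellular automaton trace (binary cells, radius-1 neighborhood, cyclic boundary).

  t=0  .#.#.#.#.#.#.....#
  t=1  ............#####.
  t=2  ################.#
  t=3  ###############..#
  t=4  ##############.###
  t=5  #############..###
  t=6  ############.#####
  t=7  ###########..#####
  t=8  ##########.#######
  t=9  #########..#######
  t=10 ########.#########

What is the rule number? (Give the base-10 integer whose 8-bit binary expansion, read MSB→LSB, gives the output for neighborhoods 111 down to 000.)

  nb ###: next=#  (t=1,i=13, bit7=1)
  nb ##.: next=.  (t=1,i=16, bit6=0)
  nb #.#: next=.  (t=0,i=0, bit5=0)
  nb #..: next=#  (t=0,i=12, bit4=1)
  nb .##: next=#  (t=1,i=12, bit3=1)
  nb .#.: next=.  (t=0,i=1, bit2=0)
  nb ..#: next=#  (t=0,i=16, bit1=1)
  nb ...: next=#  (t=0,i=13, bit0=1)
  bits 10011011 = 155

155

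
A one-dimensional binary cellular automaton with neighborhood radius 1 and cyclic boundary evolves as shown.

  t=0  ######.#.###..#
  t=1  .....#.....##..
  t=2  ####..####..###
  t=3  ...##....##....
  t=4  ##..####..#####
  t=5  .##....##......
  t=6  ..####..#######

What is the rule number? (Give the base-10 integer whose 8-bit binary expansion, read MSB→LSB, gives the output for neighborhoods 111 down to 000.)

  nb ###: next=.  (t=0,i=0, bit7=0)
  nb ##.: next=#  (t=0,i=5, bit6=1)
  nb #.#: next=.  (t=0,i=6, bit5=0)
  nb #..: next=#  (t=0,i=12, bit4=1)
  nb .##: next=.  (t=0,i=9, bit3=0)
  nb .#.: next=.  (t=0,i=7, bit2=0)
  nb ..#: next=.  (t=0,i=13, bit1=0)
  nb ...: next=#  (t=1,i=0, bit0=1)
  bits 01010001 = 81

81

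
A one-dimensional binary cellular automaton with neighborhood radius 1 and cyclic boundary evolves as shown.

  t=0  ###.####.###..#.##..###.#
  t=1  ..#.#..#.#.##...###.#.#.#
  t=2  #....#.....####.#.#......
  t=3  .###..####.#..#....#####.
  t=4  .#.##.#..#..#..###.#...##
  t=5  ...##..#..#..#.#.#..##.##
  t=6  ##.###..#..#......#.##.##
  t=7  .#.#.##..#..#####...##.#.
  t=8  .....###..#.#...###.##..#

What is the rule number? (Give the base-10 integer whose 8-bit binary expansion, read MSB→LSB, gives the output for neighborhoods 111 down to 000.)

  ### -> .   bit 7 = 0  t=0,i=0
  ##. -> #   bit 6 = 1  t=0,i=2
  #.# -> .   bit 5 = 0  t=0,i=3
  #.. -> #   bit 4 = 1  t=0,i=12
  .## -> #   bit 3 = 1  t=0,i=4
  .#. -> .   bit 2 = 0  t=0,i=14
  ..# -> .   bit 1 = 0  t=0,i=13
  ... -> #   bit 0 = 1  t=1,i=14
  bits 01011001 = 89

89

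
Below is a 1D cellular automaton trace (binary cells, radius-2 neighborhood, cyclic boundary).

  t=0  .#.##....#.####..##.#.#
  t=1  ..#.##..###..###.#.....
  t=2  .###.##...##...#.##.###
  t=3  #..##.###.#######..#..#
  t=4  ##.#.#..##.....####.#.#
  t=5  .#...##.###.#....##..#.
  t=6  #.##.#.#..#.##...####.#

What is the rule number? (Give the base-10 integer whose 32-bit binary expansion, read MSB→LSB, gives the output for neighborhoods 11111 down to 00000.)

2065046373

  #####|.  b31=0 t=3,i=12
  ####.|#  b30=1 t=0,i=13
  ###.#|#  b29=1 t=1,i=15
  ###..|#  b28=1 t=0,i=14
  ##.##|#  b27=1 t=2,i=0
  ##.#.|.  b26=0 t=0,i=19
  ##..#|#  b25=1 t=0,i=15
  ##...|#  b24=1 t=0,i=5
  #.###|.  b23=0 t=0,i=11
  #.##.|.  b22=0 t=0,i=3
  #.#.#|.  b21=0 t=0,i=1
  #.#..|#  b20=1 t=1,i=17
  #..##|.  b19=0 t=0,i=16
  #..#.|#  b18=1 t=3,i=18
  #...#|#  b17=1 t=2,i=8
  #....|.  b16=0 t=0,i=6
  .####|.  b15=0 t=0,i=12
  .###.|.  b14=0 t=1,i=9
  .##.#|.  b13=0 t=0,i=18
  .##..|#  b12=1 t=0,i=4
  .#.##|#  b11=1 t=0,i=2
  .#.#.|.  b10=0 t=0,i=0
  .#..#|#  b9=1 t=3,i=20
  .#...|#  b8=1 t=1,i=18
  ..###|.  b7=0 t=1,i=8
  ..##.|#  b6=1 t=0,i=17
  ..#.#|#  b5=1 t=0,i=9
  ..#..|.  b4=0 t=3,i=19
  ...##|.  b3=0 t=2,i=9
  ...#.|#  b2=1 t=0,i=8
  ....#|.  b1=0 t=0,i=7
  .....|#  b0=1 t=1,i=20
  bits 01111011000101100001101101100101 = 2065046373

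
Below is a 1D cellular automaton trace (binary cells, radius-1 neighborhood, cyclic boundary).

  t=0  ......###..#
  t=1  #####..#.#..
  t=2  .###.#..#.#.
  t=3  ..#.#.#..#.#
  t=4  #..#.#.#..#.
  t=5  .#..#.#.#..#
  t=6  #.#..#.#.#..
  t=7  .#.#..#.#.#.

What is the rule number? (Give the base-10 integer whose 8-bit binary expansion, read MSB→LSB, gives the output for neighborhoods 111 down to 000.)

177

  ### -> #   bit 7 = 1  t=0,i=7
  ##. -> .   bit 6 = 0  t=0,i=8
  #.# -> #   bit 5 = 1  t=1,i=8
  #.. -> #   bit 4 = 1  t=0,i=0
  .## -> .   bit 3 = 0  t=0,i=6
  .#. -> .   bit 2 = 0  t=0,i=11
  ..# -> .   bit 1 = 0  t=0,i=5
  ... -> #   bit 0 = 1  t=0,i=1
  bits 10110001 = 177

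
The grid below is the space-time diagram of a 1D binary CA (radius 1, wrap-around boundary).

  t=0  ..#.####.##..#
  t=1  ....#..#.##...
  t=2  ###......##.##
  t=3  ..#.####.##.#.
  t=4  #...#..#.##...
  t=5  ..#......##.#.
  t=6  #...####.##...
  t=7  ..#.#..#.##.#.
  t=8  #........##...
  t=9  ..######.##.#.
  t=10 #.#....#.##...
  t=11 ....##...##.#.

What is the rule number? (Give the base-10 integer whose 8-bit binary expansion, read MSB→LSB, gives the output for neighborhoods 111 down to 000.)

73

  ###|.  b7=0 t=0,i=5
  ##.|#  b6=1 t=0,i=7
  #.#|.  b5=0 t=0,i=3
  #..|.  b4=0 t=0,i=0
  .##|#  b3=1 t=0,i=4
  .#.|.  b2=0 t=0,i=2
  ..#|.  b1=0 t=0,i=1
  ...|#  b0=1 t=1,i=0
  bits 01001001 = 73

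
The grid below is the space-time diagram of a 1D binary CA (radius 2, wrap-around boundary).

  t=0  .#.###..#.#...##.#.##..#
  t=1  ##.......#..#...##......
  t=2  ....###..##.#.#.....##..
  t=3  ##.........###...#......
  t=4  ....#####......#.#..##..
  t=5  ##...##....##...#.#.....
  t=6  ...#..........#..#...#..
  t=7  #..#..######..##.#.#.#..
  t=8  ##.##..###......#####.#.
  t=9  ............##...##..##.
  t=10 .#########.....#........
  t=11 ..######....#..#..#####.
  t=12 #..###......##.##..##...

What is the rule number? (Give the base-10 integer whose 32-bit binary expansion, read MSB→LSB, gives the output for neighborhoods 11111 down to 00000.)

2216855057

  [31] ##### => #  t=4,i=6
  [30] ####. => .  t=4,i=7
  [29] ###.# => .  t=8,i=20
  [28] ###.. => .  t=0,i=5
  [27] ##.## => .  t=8,i=2
  [26] ##.#. => #  t=0,i=16
  [25] ##..# => .  t=0,i=6
  [24] ##... => .  t=1,i=2
  [23] #.### => .  t=0,i=3
  [22] #.##. => .  t=0,i=19
  [21] #.#.# => #  t=0,i=1
  [20] #.#.. => .  t=0,i=10
  [19] #..## => .  t=2,i=8
  [18] #..#. => .  t=0,i=7
  [17] #...# => #  t=0,i=12
  [16] #.... => .  t=1,i=3
  [15] .#### => #  t=4,i=5
  [14] .###. => .  t=0,i=4
  [13] .##.# => .  t=0,i=15
  [12] .##.. => .  t=0,i=20
  [11] .#.## => .  t=0,i=2
  [10] .#.#. => #  t=0,i=0
  [9] .#..# => #  t=1,i=10
  [8] .#... => .  t=0,i=11
  [7] ..### => .  t=2,i=4
  [6] ..##. => .  t=0,i=14
  [5] ..#.# => .  t=0,i=8
  [4] ..#.. => #  t=1,i=9
  [3] ...## => .  t=0,i=13
  [2] ...#. => .  t=1,i=8
  [1] ....# => .  t=1,i=7
  [0] ..... => #  t=1,i=4
  bits 10000100001000101000011000010001 = 2216855057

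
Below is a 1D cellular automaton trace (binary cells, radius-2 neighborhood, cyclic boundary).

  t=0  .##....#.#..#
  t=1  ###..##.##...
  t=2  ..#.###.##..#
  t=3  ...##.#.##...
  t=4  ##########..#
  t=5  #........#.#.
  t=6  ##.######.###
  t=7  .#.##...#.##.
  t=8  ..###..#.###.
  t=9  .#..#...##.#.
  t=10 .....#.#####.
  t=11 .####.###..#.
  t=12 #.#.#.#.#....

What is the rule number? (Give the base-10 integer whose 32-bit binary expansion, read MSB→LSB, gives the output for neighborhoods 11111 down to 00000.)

  [31] ##### => .  t=4,i=1
  [30] ####. => .  t=4,i=8
  [29] ###.# => #  t=2,i=6
  [28] ###.. => #  t=1,i=2
  [27] ##.## => .  t=1,i=7
  [26] ##.#. => #  t=3,i=5
  [25] ##..# => .  t=1,i=3
  [24] ##... => .  t=0,i=3
  [23] #.### => #  t=2,i=4
  [22] #.##. => #  t=0,i=1
  [21] #.#.# => #  t=3,i=6
  [20] #.#.. => #  t=0,i=9
  [19] #..## => #  t=1,i=4
  [18] #..#. => .  t=0,i=11
  [17] #...# => .  t=1,i=11
  [16] #.... => .  t=0,i=4
  [15] .#### => #  t=4,i=0
  [14] .###. => .  t=1,i=1
  [13] .##.# => #  t=1,i=6
  [12] .##.. => #  t=0,i=2
  [11] .#.## => #  t=0,i=0
  [10] .#.#. => #  t=0,i=8
  [9] .#..# => .  t=0,i=10
  [8] .#... => #  t=5,i=1
  [7] ..### => .  t=1,i=0
  [6] ..##. => #  t=1,i=5
  [5] ..#.# => .  t=0,i=7
  [4] ..#.. => .  t=2,i=12
  [3] ...## => #  t=1,i=12
  [2] ...#. => #  t=0,i=6
  [1] ....# => #  t=0,i=5
  [0] ..... => #  t=3,i=0
  bits 00110100111110001011110101001111 = 888716623

888716623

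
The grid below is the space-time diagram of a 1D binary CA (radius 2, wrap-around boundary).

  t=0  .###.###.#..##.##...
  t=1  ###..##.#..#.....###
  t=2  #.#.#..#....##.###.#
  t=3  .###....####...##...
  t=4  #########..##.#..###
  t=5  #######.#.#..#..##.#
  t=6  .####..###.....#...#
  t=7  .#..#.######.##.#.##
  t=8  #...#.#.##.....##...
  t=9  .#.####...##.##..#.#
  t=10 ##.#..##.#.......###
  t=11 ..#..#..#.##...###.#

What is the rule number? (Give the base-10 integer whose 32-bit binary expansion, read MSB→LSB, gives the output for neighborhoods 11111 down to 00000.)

2510898606

  ##### -> #   bit 31 = 1  t=1,i=0
  ####. -> .   bit 30 = 0  t=1,i=1
  ###.# -> .   bit 29 = 0  t=0,i=3
  ###.. -> #   bit 28 = 1  t=1,i=2
  ##.## -> .   bit 27 = 0  t=0,i=4
  ##.#. -> #   bit 26 = 1  t=0,i=8
  ##..# -> .   bit 25 = 0  t=1,i=3
  ##... -> #   bit 24 = 1  t=0,i=17
  #.### -> #   bit 23 = 1  t=0,i=5
  #.##. -> .   bit 22 = 0  t=0,i=15
  #.#.# -> #   bit 21 = 1  t=2,i=2
  #.#.. -> .   bit 20 = 0  t=0,i=9
  #..## -> #   bit 19 = 1  t=0,i=11
  #..#. -> .   bit 18 = 0  t=1,i=10
  #...# -> .   bit 17 = 0  t=3,i=13
  #.... -> #   bit 16 = 1  t=0,i=18
  .#### -> .   bit 15 = 0  t=1,i=18
  .###. -> #   bit 14 = 1  t=0,i=2
  .##.# -> .   bit 13 = 0  t=0,i=13
  .##.. -> .   bit 12 = 0  t=0,i=16
  .#.## -> .   bit 11 = 0  t=6,i=0
  .#.#. -> #   bit 10 = 1  t=2,i=3
  .#..# -> .   bit 9 = 0  t=0,i=10
  .#... -> #   bit 8 = 1  t=1,i=12
  ..### -> #   bit 7 = 1  t=0,i=1
  ..##. -> .   bit 6 = 0  t=0,i=12
  ..#.# -> #   bit 5 = 1  t=6,i=19
  ..#.. -> .   bit 4 = 0  t=1,i=11
  ...## -> #   bit 3 = 1  t=0,i=0
  ...#. -> #   bit 2 = 1  t=6,i=14
  ....# -> #   bit 1 = 1  t=0,i=19
  ..... -> .   bit 0 = 0  t=1,i=14
  bits 10010101101010010100010110101110 = 2510898606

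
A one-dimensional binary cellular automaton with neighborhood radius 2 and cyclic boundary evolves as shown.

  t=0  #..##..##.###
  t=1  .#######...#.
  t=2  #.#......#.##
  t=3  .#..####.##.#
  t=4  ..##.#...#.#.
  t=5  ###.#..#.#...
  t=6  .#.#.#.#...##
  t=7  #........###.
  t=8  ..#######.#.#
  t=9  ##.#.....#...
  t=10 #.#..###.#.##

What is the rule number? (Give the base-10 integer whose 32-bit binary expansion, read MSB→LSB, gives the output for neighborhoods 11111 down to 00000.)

  [31] ##### => .  t=1,i=3
  [30] ####. => .  t=0,i=12
  [29] ###.# => .  t=2,i=0
  [28] ###.. => .  t=0,i=0
  [27] ##.## => .  t=0,i=9
  [26] ##.#. => #  t=2,i=1
  [25] ##..# => #  t=0,i=1
  [24] ##... => .  t=1,i=8
  [23] #.### => .  t=0,i=10
  [22] #.##. => #  t=3,i=9
  [21] #.#.# => .  t=3,i=12
  [20] #.#.. => .  t=2,i=2
  [19] #..## => #  t=0,i=2
  [18] #..#. => .  t=5,i=6
  [17] #...# => #  t=1,i=9
  [16] #.... => #  t=2,i=4
  [15] .#### => #  t=0,i=11
  [14] .###. => #  t=2,i=12
  [13] .##.# => .  t=0,i=8
  [12] .##.. => #  t=0,i=4
  [11] .#.## => #  t=2,i=10
  [10] .#.#. => .  t=3,i=0
  [9] .#..# => #  t=1,i=12
  [8] .#... => .  t=2,i=3
  [7] ..### => .  t=1,i=1
  [6] ..##. => #  t=0,i=3
  [5] ..#.# => #  t=2,i=9
  [4] ..#.. => #  t=1,i=11
  [3] ...## => #  t=4,i=1
  [2] ...#. => .  t=1,i=10
  [1] ....# => #  t=2,i=7
  [0] ..... => #  t=2,i=5
  bits 00000110010010111101101001111011 = 105634427

105634427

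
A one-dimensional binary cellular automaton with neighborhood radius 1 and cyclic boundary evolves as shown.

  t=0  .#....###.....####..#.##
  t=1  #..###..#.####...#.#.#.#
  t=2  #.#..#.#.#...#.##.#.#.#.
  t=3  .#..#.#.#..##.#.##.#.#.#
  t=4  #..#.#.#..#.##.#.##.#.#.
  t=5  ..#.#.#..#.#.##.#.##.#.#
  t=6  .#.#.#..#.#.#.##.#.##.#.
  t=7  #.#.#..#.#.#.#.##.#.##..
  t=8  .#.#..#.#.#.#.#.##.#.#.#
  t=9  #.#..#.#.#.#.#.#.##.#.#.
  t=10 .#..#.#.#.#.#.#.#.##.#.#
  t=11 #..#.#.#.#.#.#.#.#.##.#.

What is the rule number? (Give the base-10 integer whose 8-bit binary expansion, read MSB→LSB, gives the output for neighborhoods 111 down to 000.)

  [7] ### => .  t=0,i=7
  [6] ##. => #  t=0,i=8
  [5] #.# => #  t=0,i=0
  [4] #.. => .  t=0,i=2
  [3] .## => .  t=0,i=6
  [2] .#. => .  t=0,i=1
  [1] ..# => #  t=0,i=5
  [0] ... => #  t=0,i=3
  bits 01100011 = 99

99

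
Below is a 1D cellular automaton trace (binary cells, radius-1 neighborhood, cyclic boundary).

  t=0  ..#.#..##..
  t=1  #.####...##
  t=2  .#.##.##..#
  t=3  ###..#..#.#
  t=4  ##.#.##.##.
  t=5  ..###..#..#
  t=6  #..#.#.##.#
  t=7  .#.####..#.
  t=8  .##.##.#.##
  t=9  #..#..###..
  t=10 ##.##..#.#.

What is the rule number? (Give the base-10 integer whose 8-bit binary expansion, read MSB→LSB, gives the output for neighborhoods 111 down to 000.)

  nb ###: next=#  (t=1,i=3, bit7=1)
  nb ##.: next=.  (t=0,i=8, bit6=0)
  nb #.#: next=#  (t=0,i=3, bit5=1)
  nb #..: next=#  (t=0,i=5, bit4=1)
  nb .##: next=.  (t=0,i=7, bit3=0)
  nb .#.: next=#  (t=0,i=2, bit2=1)
  nb ..#: next=.  (t=0,i=1, bit1=0)
  nb ...: next=#  (t=0,i=0, bit0=1)
  bits 10110101 = 181

181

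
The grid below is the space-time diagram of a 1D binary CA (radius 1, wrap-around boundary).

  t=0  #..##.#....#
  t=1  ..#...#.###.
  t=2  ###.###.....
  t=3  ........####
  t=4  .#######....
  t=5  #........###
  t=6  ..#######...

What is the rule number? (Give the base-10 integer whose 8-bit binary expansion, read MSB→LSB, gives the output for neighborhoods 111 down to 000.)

7

  [7] ### => .  t=1,i=9
  [6] ##. => .  t=0,i=0
  [5] #.# => .  t=0,i=5
  [4] #.. => .  t=0,i=1
  [3] .## => .  t=0,i=3
  [2] .#. => #  t=0,i=6
  [1] ..# => #  t=0,i=2
  [0] ... => #  t=0,i=8
  bits 00000111 = 7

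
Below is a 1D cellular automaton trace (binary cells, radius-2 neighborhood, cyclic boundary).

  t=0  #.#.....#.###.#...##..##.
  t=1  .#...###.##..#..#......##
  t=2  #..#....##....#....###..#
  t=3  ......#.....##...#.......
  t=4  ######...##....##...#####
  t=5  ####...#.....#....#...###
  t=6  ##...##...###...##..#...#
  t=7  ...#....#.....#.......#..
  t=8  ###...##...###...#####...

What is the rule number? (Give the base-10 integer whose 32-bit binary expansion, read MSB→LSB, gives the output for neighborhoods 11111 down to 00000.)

2361536007

  [31] ##### => #  t=4,i=0
  [30] ####. => .  t=4,i=4
  [29] ###.# => .  t=0,i=12
  [28] ###.. => .  t=2,i=21
  [27] ##.## => #  t=1,i=8
  [26] ##.#. => #  t=0,i=13
  [25] ##..# => .  t=0,i=20
  [24] ##... => .  t=2,i=10
  [23] #.### => #  t=0,i=10
  [22] #.##. => #  t=1,i=9
  [21] #.#.# => .  t=0,i=0
  [20] #.#.. => .  t=0,i=2
  [19] #..## => .  t=0,i=21
  [18] #..#. => .  t=1,i=12
  [17] #...# => #  t=0,i=16
  [16] #.... => .  t=0,i=4
  [15] .#### => .  t=4,i=21
  [14] .###. => .  t=0,i=11
  [13] .##.# => #  t=0,i=23
  [12] .##.. => .  t=0,i=19
  [11] .#.## => #  t=0,i=9
  [10] .#.#. => #  t=0,i=1
  [9] .#..# => #  t=1,i=14
  [8] .#... => .  t=0,i=3
  [7] ..### => .  t=1,i=5
  [6] ..##. => .  t=0,i=18
  [5] ..#.# => .  t=0,i=8
  [4] ..#.. => .  t=1,i=13
  [3] ...## => .  t=0,i=17
  [2] ...#. => #  t=0,i=7
  [1] ....# => #  t=0,i=6
  [0] ..... => #  t=0,i=5
  bits 10001100110000100010111000000111 = 2361536007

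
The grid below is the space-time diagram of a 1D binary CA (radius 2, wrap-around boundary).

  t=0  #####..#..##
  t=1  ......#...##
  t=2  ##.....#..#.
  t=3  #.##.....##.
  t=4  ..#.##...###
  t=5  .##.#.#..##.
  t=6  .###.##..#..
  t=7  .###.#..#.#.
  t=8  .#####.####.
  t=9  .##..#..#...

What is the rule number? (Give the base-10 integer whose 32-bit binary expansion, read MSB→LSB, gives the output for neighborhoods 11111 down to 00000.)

626386400

  ##### -> .   bit 31 = 0  t=0,i=0
  ####. -> .   bit 30 = 0  t=0,i=3
  ###.# -> #   bit 29 = 1  t=6,i=3
  ###.. -> .   bit 28 = 0  t=0,i=4
  ##.## -> .   bit 27 = 0  t=6,i=4
  ##.#. -> #   bit 26 = 1  t=3,i=11
  ##..# -> .   bit 25 = 0  t=0,i=5
  ##... -> #   bit 24 = 1  t=1,i=0
  #.### -> .   bit 23 = 0  t=8,i=7
  #.##. -> #   bit 22 = 1  t=2,i=0
  #.#.# -> .   bit 21 = 0  t=3,i=0
  #.#.. -> #   bit 20 = 1  t=5,i=6
  #..## -> .   bit 19 = 0  t=0,i=9
  #..#. -> #   bit 18 = 1  t=0,i=6
  #...# -> .   bit 17 = 0  t=1,i=8
  #.... -> #   bit 16 = 1  t=1,i=1
  .#### -> #   bit 15 = 1  t=0,i=11
  .###. -> #   bit 14 = 1  t=4,i=10
  .##.# -> #   bit 13 = 1  t=3,i=10
  .##.. -> .   bit 12 = 0  t=1,i=11
  .#.## -> .   bit 11 = 0  t=2,i=11
  .#.#. -> #   bit 10 = 1  t=5,i=5
  .#..# -> .   bit 9 = 0  t=0,i=8
  .#... -> #   bit 8 = 1  t=1,i=7
  ..### -> #   bit 7 = 1  t=0,i=10
  ..##. -> #   bit 6 = 1  t=1,i=10
  ..#.# -> #   bit 5 = 1  t=2,i=10
  ..#.. -> .   bit 4 = 0  t=0,i=7
  ...## -> .   bit 3 = 0  t=1,i=9
  ...#. -> .   bit 2 = 0  t=1,i=5
  ....# -> .   bit 1 = 0  t=1,i=4
  ..... -> .   bit 0 = 0  t=1,i=2
  bits 00100101010101011110010111100000 = 626386400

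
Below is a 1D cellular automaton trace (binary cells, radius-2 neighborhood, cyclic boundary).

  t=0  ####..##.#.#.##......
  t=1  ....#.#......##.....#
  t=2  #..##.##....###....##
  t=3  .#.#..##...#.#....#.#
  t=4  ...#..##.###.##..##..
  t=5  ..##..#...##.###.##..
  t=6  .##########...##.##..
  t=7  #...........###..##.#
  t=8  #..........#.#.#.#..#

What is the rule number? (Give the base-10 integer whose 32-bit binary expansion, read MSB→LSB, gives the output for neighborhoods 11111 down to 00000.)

576082300

  ##### -> .   bit 31 = 0  t=6,i=3
  ####. -> .   bit 30 = 0  t=0,i=2
  ###.# -> #   bit 29 = 1  t=4,i=11
  ###.. -> .   bit 28 = 0  t=0,i=3
  ##.## -> .   bit 27 = 0  t=2,i=5
  ##.#. -> .   bit 26 = 0  t=0,i=8
  ##..# -> #   bit 25 = 1  t=0,i=4
  ##... -> .   bit 24 = 0  t=0,i=15
  #.### -> .   bit 23 = 0  t=4,i=9
  #.##. -> #   bit 22 = 1  t=0,i=13
  #.#.# -> .   bit 21 = 0  t=0,i=9
  #.#.. -> #   bit 20 = 1  t=1,i=6
  #..## -> .   bit 19 = 0  t=0,i=5
  #..#. -> #   bit 18 = 1  t=5,i=5
  #...# -> #   bit 17 = 1  t=3,i=9
  #.... -> .   bit 16 = 0  t=0,i=16
  .#### -> .   bit 15 = 0  t=0,i=1
  .###. -> #   bit 14 = 1  t=2,i=13
  .##.# -> .   bit 13 = 0  t=0,i=7
  .##.. -> #   bit 12 = 1  t=0,i=14
  .#.## -> .   bit 11 = 0  t=0,i=12
  .#.#. -> .   bit 10 = 0  t=0,i=10
  .#..# -> .   bit 9 = 0  t=3,i=4
  .#... -> #   bit 8 = 1  t=1,i=0
  ..### -> .   bit 7 = 0  t=0,i=0
  ..##. -> #   bit 6 = 1  t=0,i=6
  ..#.# -> #   bit 5 = 1  t=1,i=4
  ..#.. -> #   bit 4 = 1  t=1,i=20
  ...## -> #   bit 3 = 1  t=0,i=20
  ...#. -> #   bit 2 = 1  t=1,i=3
  ....# -> .   bit 1 = 0  t=0,i=19
  ..... -> .   bit 0 = 0  t=0,i=17
  bits 00100010010101100101000101111100 = 576082300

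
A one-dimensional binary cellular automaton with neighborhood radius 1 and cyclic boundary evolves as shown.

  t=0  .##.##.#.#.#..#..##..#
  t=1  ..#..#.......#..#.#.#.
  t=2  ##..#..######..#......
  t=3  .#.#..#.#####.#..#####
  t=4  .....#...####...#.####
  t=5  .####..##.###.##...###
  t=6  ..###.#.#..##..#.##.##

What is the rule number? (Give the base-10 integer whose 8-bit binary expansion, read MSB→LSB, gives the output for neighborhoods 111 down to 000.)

  ### -> #   bit 7 = 1  t=2,i=8
  ##. -> #   bit 6 = 1  t=0,i=2
  #.# -> .   bit 5 = 0  t=0,i=0
  #.. -> .   bit 4 = 0  t=0,i=12
  .## -> .   bit 3 = 0  t=0,i=1
  .#. -> .   bit 2 = 0  t=0,i=7
  ..# -> #   bit 1 = 1  t=0,i=13
  ... -> #   bit 0 = 1  t=1,i=0
  bits 11000011 = 195

195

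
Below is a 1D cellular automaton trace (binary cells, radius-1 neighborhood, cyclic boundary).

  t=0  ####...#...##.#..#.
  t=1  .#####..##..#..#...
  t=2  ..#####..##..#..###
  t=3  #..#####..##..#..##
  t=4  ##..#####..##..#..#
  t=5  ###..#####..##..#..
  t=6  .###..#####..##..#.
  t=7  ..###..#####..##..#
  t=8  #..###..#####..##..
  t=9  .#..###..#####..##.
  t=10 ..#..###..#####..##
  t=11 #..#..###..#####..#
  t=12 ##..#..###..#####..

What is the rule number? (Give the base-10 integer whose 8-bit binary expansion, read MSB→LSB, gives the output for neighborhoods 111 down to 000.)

  ### -> #   bit 7 = 1  t=0,i=1
  ##. -> #   bit 6 = 1  t=0,i=3
  #.# -> .   bit 5 = 0  t=0,i=13
  #.. -> #   bit 4 = 1  t=0,i=4
  .## -> .   bit 3 = 0  t=0,i=0
  .#. -> .   bit 2 = 0  t=0,i=7
  ..# -> .   bit 1 = 0  t=0,i=6
  ... -> #   bit 0 = 1  t=0,i=5
  bits 11010001 = 209

209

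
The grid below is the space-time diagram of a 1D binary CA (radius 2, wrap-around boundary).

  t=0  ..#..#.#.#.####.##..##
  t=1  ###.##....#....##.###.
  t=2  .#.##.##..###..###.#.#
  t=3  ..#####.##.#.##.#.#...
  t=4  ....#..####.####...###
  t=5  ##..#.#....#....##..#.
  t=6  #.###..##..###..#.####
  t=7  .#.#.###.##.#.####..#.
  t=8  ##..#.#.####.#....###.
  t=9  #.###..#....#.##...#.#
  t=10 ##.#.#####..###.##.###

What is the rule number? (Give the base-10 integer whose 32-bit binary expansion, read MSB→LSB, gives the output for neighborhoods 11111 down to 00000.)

  ##### -> #   bit 31 = 1  t=3,i=4
  ####. -> .   bit 30 = 0  t=0,i=13
  ###.# -> .   bit 29 = 0  t=0,i=14
  ###.. -> .   bit 28 = 0  t=2,i=12
  ##.## -> #   bit 27 = 1  t=0,i=15
  ##.#. -> #   bit 26 = 1  t=2,i=18
  ##..# -> #   bit 25 = 1  t=0,i=0
  ##... -> #   bit 24 = 1  t=1,i=6
  #.### -> .   bit 23 = 0  t=0,i=11
  #.##. -> #   bit 22 = 1  t=0,i=16
  #.#.# -> .   bit 21 = 0  t=0,i=7
  #.#.. -> .   bit 20 = 0  t=3,i=18
  #..## -> #   bit 19 = 1  t=0,i=19
  #..#. -> #   bit 18 = 1  t=0,i=1
  #...# -> #   bit 17 = 1  t=4,i=17
  #.... -> #   bit 16 = 1  t=1,i=7
  .#### -> .   bit 15 = 0  t=0,i=12
  .###. -> #   bit 14 = 1  t=1,i=1
  .##.# -> #   bit 13 = 1  t=1,i=16
  .##.. -> .   bit 12 = 0  t=0,i=17
  .#.## -> #   bit 11 = 1  t=0,i=10
  .#.#. -> .   bit 10 = 0  t=0,i=6
  .#..# -> .   bit 9 = 0  t=0,i=3
  .#... -> #   bit 8 = 1  t=1,i=11
  ..### -> .   bit 7 = 0  t=2,i=10
  ..##. -> #   bit 6 = 1  t=0,i=20
  ..#.# -> #   bit 5 = 1  t=0,i=5
  ..#.. -> #   bit 4 = 1  t=0,i=2
  ...## -> .   bit 3 = 0  t=1,i=14
  ...#. -> .   bit 2 = 0  t=1,i=9
  ....# -> .   bit 1 = 0  t=1,i=8
  ..... -> #   bit 0 = 1  t=3,i=21
  bits 10001111010011110110100101110001 = 2404346225

2404346225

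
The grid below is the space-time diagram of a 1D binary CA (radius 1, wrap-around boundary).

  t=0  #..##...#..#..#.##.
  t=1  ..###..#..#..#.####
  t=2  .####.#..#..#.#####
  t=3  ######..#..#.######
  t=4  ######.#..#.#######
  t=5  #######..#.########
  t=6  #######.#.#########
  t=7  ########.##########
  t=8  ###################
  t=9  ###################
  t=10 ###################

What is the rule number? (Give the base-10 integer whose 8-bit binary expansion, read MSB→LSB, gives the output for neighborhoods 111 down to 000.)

234

  ###|#  b7=1 t=1,i=3
  ##.|#  b6=1 t=0,i=4
  #.#|#  b5=1 t=0,i=15
  #..|.  b4=0 t=0,i=1
  .##|#  b3=1 t=0,i=3
  .#.|.  b2=0 t=0,i=0
  ..#|#  b1=1 t=0,i=2
  ...|.  b0=0 t=0,i=6
  bits 11101010 = 234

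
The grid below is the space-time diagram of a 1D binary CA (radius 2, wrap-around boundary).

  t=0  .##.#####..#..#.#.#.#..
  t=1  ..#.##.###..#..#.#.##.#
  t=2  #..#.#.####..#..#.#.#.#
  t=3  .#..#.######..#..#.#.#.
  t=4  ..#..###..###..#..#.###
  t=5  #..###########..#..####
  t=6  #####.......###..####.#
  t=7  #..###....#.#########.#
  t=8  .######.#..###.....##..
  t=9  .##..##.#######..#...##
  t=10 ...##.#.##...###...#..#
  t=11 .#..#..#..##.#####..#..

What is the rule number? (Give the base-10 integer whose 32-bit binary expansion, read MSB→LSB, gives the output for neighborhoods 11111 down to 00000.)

  nb #####: next=.  (t=0,i=6, bit31=0)
  nb ####.: next=#  (t=0,i=7, bit30=1)
  nb ###.#: next=#  (t=6,i=20, bit29=1)
  nb ###..: next=#  (t=0,i=8, bit28=1)
  nb ##.##: next=.  (t=0,i=3, bit27=0)
  nb ##.#.: next=.  (t=1,i=21, bit26=0)
  nb ##..#: next=#  (t=0,i=9, bit25=1)
  nb ##...: next=#  (t=6,i=5, bit24=1)
  nb #.###: next=#  (t=0,i=4, bit23=1)
  nb #.##.: next=.  (t=1,i=4, bit22=0)
  nb #.#.#: next=.  (t=0,i=16, bit21=0)
  nb #.#..: next=#  (t=0,i=20, bit20=1)
  nb #..##: next=#  (t=4,i=4, bit19=1)
  nb #..#.: next=.  (t=0,i=10, bit18=0)
  nb #...#: next=#  (t=0,i=22, bit17=1)
  nb #....: next=.  (t=6,i=6, bit16=0)
  nb .####: next=#  (t=0,i=5, bit15=1)
  nb .###.: next=#  (t=1,i=8, bit14=1)
  nb .##.#: next=#  (t=0,i=2, bit13=1)
  nb .##..: next=.  (t=2,i=0, bit12=0)
  nb .#.##: next=#  (t=1,i=3, bit11=1)
  nb .#.#.: next=#  (t=0,i=15, bit10=1)
  nb .#..#: next=#  (t=0,i=12, bit9=1)
  nb .#...: next=.  (t=0,i=21, bit8=0)
  nb ..###: next=#  (t=4,i=5, bit7=1)
  nb ..##.: next=.  (t=0,i=1, bit6=0)
  nb ..#.#: next=.  (t=0,i=14, bit5=0)
  nb ..#..: next=.  (t=0,i=11, bit4=0)
  nb ...##: next=.  (t=0,i=0, bit3=0)
  nb ...#.: next=.  (t=7,i=9, bit2=0)
  nb ....#: next=#  (t=6,i=10, bit1=1)
  nb .....: next=.  (t=6,i=7, bit0=0)
  bits 01110011100110101110111010000010 = 1939533442

1939533442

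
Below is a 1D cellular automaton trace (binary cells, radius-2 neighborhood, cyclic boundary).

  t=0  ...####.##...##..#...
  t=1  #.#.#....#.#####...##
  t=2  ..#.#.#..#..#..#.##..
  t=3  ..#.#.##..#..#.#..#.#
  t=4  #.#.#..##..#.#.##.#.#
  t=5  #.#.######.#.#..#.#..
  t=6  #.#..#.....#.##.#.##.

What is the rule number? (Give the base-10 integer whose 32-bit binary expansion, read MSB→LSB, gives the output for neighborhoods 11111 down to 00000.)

  nb #####: next=.  (t=1,i=13, bit31=0)
  nb ####.: next=.  (t=0,i=5, bit30=0)
  nb ###.#: next=.  (t=0,i=6, bit29=0)
  nb ###..: next=#  (t=1,i=15, bit28=1)
  nb ##.##: next=.  (t=0,i=7, bit27=0)
  nb ##.#.: next=.  (t=1,i=1, bit26=0)
  nb ##..#: next=#  (t=0,i=15, bit25=1)
  nb ##...: next=.  (t=0,i=10, bit24=0)
  nb #.###: next=.  (t=1,i=11, bit23=0)
  nb #.##.: next=.  (t=0,i=8, bit22=0)
  nb #.#.#: next=#  (t=1,i=2, bit21=1)
  nb #.#..: next=#  (t=1,i=4, bit20=1)
  nb #..##: next=#  (t=4,i=6, bit19=1)
  nb #..#.: next=.  (t=0,i=16, bit18=0)
  nb #...#: next=#  (t=0,i=11, bit17=1)
  nb #....: next=#  (t=0,i=19, bit16=1)
  nb .####: next=#  (t=0,i=4, bit15=1)
  nb .###.: next=.  (t=1,i=20, bit14=0)
  nb .##.#: next=#  (t=4,i=0, bit13=1)
  nb .##..: next=#  (t=0,i=9, bit12=1)
  nb .#.##: next=.  (t=1,i=10, bit11=0)
  nb .#.#.: next=.  (t=1,i=3, bit10=0)
  nb .#..#: next=#  (t=2,i=7, bit9=1)
  nb .#...: next=.  (t=0,i=18, bit8=0)
  nb ..###: next=.  (t=0,i=3, bit7=0)
  nb ..##.: next=#  (t=0,i=13, bit6=1)
  nb ..#.#: next=#  (t=1,i=9, bit5=1)
  nb ..#..: next=.  (t=0,i=17, bit4=0)
  nb ...##: next=#  (t=0,i=2, bit3=1)
  nb ...#.: next=.  (t=1,i=8, bit2=0)
  nb ....#: next=.  (t=0,i=1, bit1=0)
  nb .....: next=#  (t=0,i=0, bit0=1)
  bits 00010010001110111011001001101001 = 305902185

305902185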